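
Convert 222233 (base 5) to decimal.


Positional values (base 5):
  3 × 5^0 = 3 × 1 = 3
  3 × 5^1 = 3 × 5 = 15
  2 × 5^2 = 2 × 25 = 50
  2 × 5^3 = 2 × 125 = 250
  2 × 5^4 = 2 × 625 = 1250
  2 × 5^5 = 2 × 3125 = 6250
Sum = 3 + 15 + 50 + 250 + 1250 + 6250
= 7818


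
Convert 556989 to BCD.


Each digit → 4-bit binary:
  5 → 0101
  5 → 0101
  6 → 0110
  9 → 1001
  8 → 1000
  9 → 1001
= 0101 0101 0110 1001 1000 1001


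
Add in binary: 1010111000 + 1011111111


Align and add column by column (LSB to MSB, carry propagating):
  01010111000
+ 01011111111
  -----------
  col 0: 0 + 1 + 0 (carry in) = 1 → bit 1, carry out 0
  col 1: 0 + 1 + 0 (carry in) = 1 → bit 1, carry out 0
  col 2: 0 + 1 + 0 (carry in) = 1 → bit 1, carry out 0
  col 3: 1 + 1 + 0 (carry in) = 2 → bit 0, carry out 1
  col 4: 1 + 1 + 1 (carry in) = 3 → bit 1, carry out 1
  col 5: 1 + 1 + 1 (carry in) = 3 → bit 1, carry out 1
  col 6: 0 + 1 + 1 (carry in) = 2 → bit 0, carry out 1
  col 7: 1 + 1 + 1 (carry in) = 3 → bit 1, carry out 1
  col 8: 0 + 0 + 1 (carry in) = 1 → bit 1, carry out 0
  col 9: 1 + 1 + 0 (carry in) = 2 → bit 0, carry out 1
  col 10: 0 + 0 + 1 (carry in) = 1 → bit 1, carry out 0
Reading bits MSB→LSB: 10110110111
Strip leading zeros: 10110110111
= 10110110111


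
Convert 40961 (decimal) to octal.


Divide by 8 repeatedly:
40961 ÷ 8 = 5120 remainder 1
5120 ÷ 8 = 640 remainder 0
640 ÷ 8 = 80 remainder 0
80 ÷ 8 = 10 remainder 0
10 ÷ 8 = 1 remainder 2
1 ÷ 8 = 0 remainder 1
Reading remainders bottom-up:
= 0o120001


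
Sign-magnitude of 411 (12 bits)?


Sign bit: 0 (positive)
Magnitude: 411 = 00110011011
= 000110011011


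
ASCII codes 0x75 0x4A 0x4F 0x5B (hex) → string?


Codes (hex): 0x75 0x4A 0x4F 0x5B
Per-code ASCII lookup:
  0x75 = 117  (range 97-122: lowercase, 117 - 97 = 20) → 'u'
  0x4A = 74  (range 65-90: uppercase, 74 - 65 = 9) → 'J'
  0x4F = 79  (range 65-90: uppercase, 79 - 65 = 14) → 'O'
  0x5B = 91  (special character) → '['
= 'uJO['


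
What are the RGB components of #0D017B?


Hex: #0D017B
R = 0D₁₆ = 13
G = 01₁₆ = 1
B = 7B₁₆ = 123
= RGB(13, 1, 123)


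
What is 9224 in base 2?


Divide by 2 repeatedly:
9224 ÷ 2 = 4612 remainder 0
4612 ÷ 2 = 2306 remainder 0
2306 ÷ 2 = 1153 remainder 0
1153 ÷ 2 = 576 remainder 1
576 ÷ 2 = 288 remainder 0
288 ÷ 2 = 144 remainder 0
144 ÷ 2 = 72 remainder 0
72 ÷ 2 = 36 remainder 0
36 ÷ 2 = 18 remainder 0
18 ÷ 2 = 9 remainder 0
9 ÷ 2 = 4 remainder 1
4 ÷ 2 = 2 remainder 0
2 ÷ 2 = 1 remainder 0
1 ÷ 2 = 0 remainder 1
Reading remainders bottom-up:
= 10010000001000


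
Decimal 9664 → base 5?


Divide by 5 repeatedly:
9664 ÷ 5 = 1932 remainder 4
1932 ÷ 5 = 386 remainder 2
386 ÷ 5 = 77 remainder 1
77 ÷ 5 = 15 remainder 2
15 ÷ 5 = 3 remainder 0
3 ÷ 5 = 0 remainder 3
Reading remainders bottom-up:
= 302124


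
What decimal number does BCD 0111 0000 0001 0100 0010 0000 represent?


Each 4-bit group → digit:
  0111 → 7
  0000 → 0
  0001 → 1
  0100 → 4
  0010 → 2
  0000 → 0
= 701420


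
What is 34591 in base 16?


Divide by 16 repeatedly:
34591 ÷ 16 = 2161 remainder 15 (F)
2161 ÷ 16 = 135 remainder 1 (1)
135 ÷ 16 = 8 remainder 7 (7)
8 ÷ 16 = 0 remainder 8 (8)
Reading remainders bottom-up:
= 0x871F


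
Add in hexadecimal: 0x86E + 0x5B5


Align and add column by column (LSB to MSB, each column mod 16 with carry):
  086E
+ 05B5
  ----
  col 0: E(14) + 5(5) + 0 (carry in) = 19 → 3(3), carry out 1
  col 1: 6(6) + B(11) + 1 (carry in) = 18 → 2(2), carry out 1
  col 2: 8(8) + 5(5) + 1 (carry in) = 14 → E(14), carry out 0
  col 3: 0(0) + 0(0) + 0 (carry in) = 0 → 0(0), carry out 0
Reading digits MSB→LSB: 0E23
Strip leading zeros: E23
= 0xE23


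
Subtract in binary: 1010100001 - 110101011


Align and subtract column by column (LSB to MSB, borrowing when needed):
  1010100001
- 0110101011
  ----------
  col 0: (1 - 0 borrow-in) - 1 → 1 - 1 = 0, borrow out 0
  col 1: (0 - 0 borrow-in) - 1 → borrow from next column: (0+2) - 1 = 1, borrow out 1
  col 2: (0 - 1 borrow-in) - 0 → borrow from next column: (-1+2) - 0 = 1, borrow out 1
  col 3: (0 - 1 borrow-in) - 1 → borrow from next column: (-1+2) - 1 = 0, borrow out 1
  col 4: (0 - 1 borrow-in) - 0 → borrow from next column: (-1+2) - 0 = 1, borrow out 1
  col 5: (1 - 1 borrow-in) - 1 → borrow from next column: (0+2) - 1 = 1, borrow out 1
  col 6: (0 - 1 borrow-in) - 0 → borrow from next column: (-1+2) - 0 = 1, borrow out 1
  col 7: (1 - 1 borrow-in) - 1 → borrow from next column: (0+2) - 1 = 1, borrow out 1
  col 8: (0 - 1 borrow-in) - 1 → borrow from next column: (-1+2) - 1 = 0, borrow out 1
  col 9: (1 - 1 borrow-in) - 0 → 0 - 0 = 0, borrow out 0
Reading bits MSB→LSB: 0011110110
Strip leading zeros: 11110110
= 11110110


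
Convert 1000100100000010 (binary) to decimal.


Positional values:
Bit 1: 1 × 2^1 = 2
Bit 8: 1 × 2^8 = 256
Bit 11: 1 × 2^11 = 2048
Bit 15: 1 × 2^15 = 32768
Sum = 2 + 256 + 2048 + 32768
= 35074


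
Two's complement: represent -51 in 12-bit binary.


Original: 000000110011
Step 1 - Invert all bits: 111111001100
Step 2 - Add 1: 111111001100 + 1
= 111111001101 (represents -51)


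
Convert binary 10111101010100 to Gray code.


Binary: 10111101010100
Gray code: G = B XOR (B >> 1)
B >> 1 = 01011110101010
10111101010100 XOR 01011110101010:
  1 XOR 0 = 1
  0 XOR 1 = 1
  1 XOR 0 = 1
  1 XOR 1 = 0
  1 XOR 1 = 0
  1 XOR 1 = 0
  0 XOR 1 = 1
  1 XOR 0 = 1
  0 XOR 1 = 1
  1 XOR 0 = 1
  0 XOR 1 = 1
  1 XOR 0 = 1
  0 XOR 1 = 1
  0 XOR 0 = 0
= 11100011111110


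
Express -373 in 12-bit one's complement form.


Original: 000101110101
Invert all bits:
  bit 0: 0 → 1
  bit 1: 0 → 1
  bit 2: 0 → 1
  bit 3: 1 → 0
  bit 4: 0 → 1
  bit 5: 1 → 0
  bit 6: 1 → 0
  bit 7: 1 → 0
  bit 8: 0 → 1
  bit 9: 1 → 0
  bit 10: 0 → 1
  bit 11: 1 → 0
= 111010001010


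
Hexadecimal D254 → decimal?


Positional values:
Position 0: 4 × 16^0 = 4 × 1 = 4
Position 1: 5 × 16^1 = 5 × 16 = 80
Position 2: 2 × 16^2 = 2 × 256 = 512
Position 3: D × 16^3 = 13 × 4096 = 53248
Sum = 4 + 80 + 512 + 53248
= 53844


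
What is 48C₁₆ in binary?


Each hex digit → 4 binary bits:
  4 = 0100
  8 = 1000
  C = 1100
Concatenate: 0100 1000 1100
= 010010001100


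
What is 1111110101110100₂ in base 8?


Group into 3-bit groups: 001111110101110100
  001 = 1
  111 = 7
  110 = 6
  101 = 5
  110 = 6
  100 = 4
= 0o176564


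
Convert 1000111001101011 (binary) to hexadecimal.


Group into 4-bit nibbles: 1000111001101011
  1000 = 8
  1110 = E
  0110 = 6
  1011 = B
= 0x8E6B


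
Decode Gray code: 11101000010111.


Gray code: 11101000010111
MSB stays the same: 1
Each subsequent bit = prev_binary XOR current_gray:
  B[1] = 1 XOR 1 = 0
  B[2] = 0 XOR 1 = 1
  B[3] = 1 XOR 0 = 1
  B[4] = 1 XOR 1 = 0
  B[5] = 0 XOR 0 = 0
  B[6] = 0 XOR 0 = 0
  B[7] = 0 XOR 0 = 0
  B[8] = 0 XOR 0 = 0
  B[9] = 0 XOR 1 = 1
  B[10] = 1 XOR 0 = 1
  B[11] = 1 XOR 1 = 0
  B[12] = 0 XOR 1 = 1
  B[13] = 1 XOR 1 = 0
= 10110000011010 (11290 decimal)


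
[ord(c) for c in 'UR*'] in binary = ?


String: 'UR*'  (3 characters)
Per-character ASCII lookup:
  'U': uppercase starts at 65: 'U' = 65 + 20 = 85 → 1010101
  'R': uppercase starts at 65: 'R' = 65 + 17 = 82 → 1010010
  '*': special character: '*' = 42 → 101010
= 1010101 1010010 101010


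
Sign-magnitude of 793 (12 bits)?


Sign bit: 0 (positive)
Magnitude: 793 = 01100011001
= 001100011001


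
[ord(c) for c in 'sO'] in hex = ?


String: 'sO'  (2 characters)
Per-character ASCII lookup:
  's': lowercase starts at 97: 's' = 97 + 18 = 115 → 0x73
  'O': uppercase starts at 65: 'O' = 65 + 14 = 79 → 0x4F
= 0x73 0x4F


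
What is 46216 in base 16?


Divide by 16 repeatedly:
46216 ÷ 16 = 2888 remainder 8 (8)
2888 ÷ 16 = 180 remainder 8 (8)
180 ÷ 16 = 11 remainder 4 (4)
11 ÷ 16 = 0 remainder 11 (B)
Reading remainders bottom-up:
= 0xB488


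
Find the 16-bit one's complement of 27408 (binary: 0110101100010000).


Original: 0110101100010000
Invert all bits:
  bit 0: 0 → 1
  bit 1: 1 → 0
  bit 2: 1 → 0
  bit 3: 0 → 1
  bit 4: 1 → 0
  bit 5: 0 → 1
  bit 6: 1 → 0
  bit 7: 1 → 0
  bit 8: 0 → 1
  bit 9: 0 → 1
  bit 10: 0 → 1
  bit 11: 1 → 0
  bit 12: 0 → 1
  bit 13: 0 → 1
  bit 14: 0 → 1
  bit 15: 0 → 1
= 1001010011101111


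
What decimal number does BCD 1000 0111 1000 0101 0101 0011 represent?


Each 4-bit group → digit:
  1000 → 8
  0111 → 7
  1000 → 8
  0101 → 5
  0101 → 5
  0011 → 3
= 878553


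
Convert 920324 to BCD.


Each digit → 4-bit binary:
  9 → 1001
  2 → 0010
  0 → 0000
  3 → 0011
  2 → 0010
  4 → 0100
= 1001 0010 0000 0011 0010 0100


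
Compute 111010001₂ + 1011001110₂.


Align and add column by column (LSB to MSB, carry propagating):
  00111010001
+ 01011001110
  -----------
  col 0: 1 + 0 + 0 (carry in) = 1 → bit 1, carry out 0
  col 1: 0 + 1 + 0 (carry in) = 1 → bit 1, carry out 0
  col 2: 0 + 1 + 0 (carry in) = 1 → bit 1, carry out 0
  col 3: 0 + 1 + 0 (carry in) = 1 → bit 1, carry out 0
  col 4: 1 + 0 + 0 (carry in) = 1 → bit 1, carry out 0
  col 5: 0 + 0 + 0 (carry in) = 0 → bit 0, carry out 0
  col 6: 1 + 1 + 0 (carry in) = 2 → bit 0, carry out 1
  col 7: 1 + 1 + 1 (carry in) = 3 → bit 1, carry out 1
  col 8: 1 + 0 + 1 (carry in) = 2 → bit 0, carry out 1
  col 9: 0 + 1 + 1 (carry in) = 2 → bit 0, carry out 1
  col 10: 0 + 0 + 1 (carry in) = 1 → bit 1, carry out 0
Reading bits MSB→LSB: 10010011111
Strip leading zeros: 10010011111
= 10010011111


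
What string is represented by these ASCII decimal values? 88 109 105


Codes (decimal): 88 109 105
Per-code ASCII lookup:
  88  (range 65-90: uppercase, 88 - 65 = 23) → 'X'
  109  (range 97-122: lowercase, 109 - 97 = 12) → 'm'
  105  (range 97-122: lowercase, 105 - 97 = 8) → 'i'
= 'Xmi'


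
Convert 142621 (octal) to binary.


Each octal digit → 3 binary bits:
  1 = 001
  4 = 100
  2 = 010
  6 = 110
  2 = 010
  1 = 001
Concatenate: 001 100 010 110 010 001
= 001100010110010001


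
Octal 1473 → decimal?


Positional values:
Position 0: 3 × 8^0 = 3
Position 1: 7 × 8^1 = 56
Position 2: 4 × 8^2 = 256
Position 3: 1 × 8^3 = 512
Sum = 3 + 56 + 256 + 512
= 827


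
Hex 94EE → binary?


Each hex digit → 4 binary bits:
  9 = 1001
  4 = 0100
  E = 1110
  E = 1110
Concatenate: 1001 0100 1110 1110
= 1001010011101110


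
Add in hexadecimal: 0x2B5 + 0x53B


Align and add column by column (LSB to MSB, each column mod 16 with carry):
  02B5
+ 053B
  ----
  col 0: 5(5) + B(11) + 0 (carry in) = 16 → 0(0), carry out 1
  col 1: B(11) + 3(3) + 1 (carry in) = 15 → F(15), carry out 0
  col 2: 2(2) + 5(5) + 0 (carry in) = 7 → 7(7), carry out 0
  col 3: 0(0) + 0(0) + 0 (carry in) = 0 → 0(0), carry out 0
Reading digits MSB→LSB: 07F0
Strip leading zeros: 7F0
= 0x7F0


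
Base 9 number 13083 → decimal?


Positional values (base 9):
  3 × 9^0 = 3 × 1 = 3
  8 × 9^1 = 8 × 9 = 72
  0 × 9^2 = 0 × 81 = 0
  3 × 9^3 = 3 × 729 = 2187
  1 × 9^4 = 1 × 6561 = 6561
Sum = 3 + 72 + 0 + 2187 + 6561
= 8823


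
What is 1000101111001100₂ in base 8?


Group into 3-bit groups: 001000101111001100
  001 = 1
  000 = 0
  101 = 5
  111 = 7
  001 = 1
  100 = 4
= 0o105714


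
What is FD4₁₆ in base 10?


Positional values:
Position 0: 4 × 16^0 = 4 × 1 = 4
Position 1: D × 16^1 = 13 × 16 = 208
Position 2: F × 16^2 = 15 × 256 = 3840
Sum = 4 + 208 + 3840
= 4052


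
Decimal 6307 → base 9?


Divide by 9 repeatedly:
6307 ÷ 9 = 700 remainder 7
700 ÷ 9 = 77 remainder 7
77 ÷ 9 = 8 remainder 5
8 ÷ 9 = 0 remainder 8
Reading remainders bottom-up:
= 8577


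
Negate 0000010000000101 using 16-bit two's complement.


Original: 0000010000000101
Step 1 - Invert all bits: 1111101111111010
Step 2 - Add 1: 1111101111111010 + 1
= 1111101111111011 (represents -1029)


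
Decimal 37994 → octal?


Divide by 8 repeatedly:
37994 ÷ 8 = 4749 remainder 2
4749 ÷ 8 = 593 remainder 5
593 ÷ 8 = 74 remainder 1
74 ÷ 8 = 9 remainder 2
9 ÷ 8 = 1 remainder 1
1 ÷ 8 = 0 remainder 1
Reading remainders bottom-up:
= 0o112152


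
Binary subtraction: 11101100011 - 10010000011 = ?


Align and subtract column by column (LSB to MSB, borrowing when needed):
  11101100011
- 10010000011
  -----------
  col 0: (1 - 0 borrow-in) - 1 → 1 - 1 = 0, borrow out 0
  col 1: (1 - 0 borrow-in) - 1 → 1 - 1 = 0, borrow out 0
  col 2: (0 - 0 borrow-in) - 0 → 0 - 0 = 0, borrow out 0
  col 3: (0 - 0 borrow-in) - 0 → 0 - 0 = 0, borrow out 0
  col 4: (0 - 0 borrow-in) - 0 → 0 - 0 = 0, borrow out 0
  col 5: (1 - 0 borrow-in) - 0 → 1 - 0 = 1, borrow out 0
  col 6: (1 - 0 borrow-in) - 0 → 1 - 0 = 1, borrow out 0
  col 7: (0 - 0 borrow-in) - 1 → borrow from next column: (0+2) - 1 = 1, borrow out 1
  col 8: (1 - 1 borrow-in) - 0 → 0 - 0 = 0, borrow out 0
  col 9: (1 - 0 borrow-in) - 0 → 1 - 0 = 1, borrow out 0
  col 10: (1 - 0 borrow-in) - 1 → 1 - 1 = 0, borrow out 0
Reading bits MSB→LSB: 01011100000
Strip leading zeros: 1011100000
= 1011100000


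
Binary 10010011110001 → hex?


Group into 4-bit nibbles: 0010010011110001
  0010 = 2
  0100 = 4
  1111 = F
  0001 = 1
= 0x24F1


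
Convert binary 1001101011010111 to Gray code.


Binary: 1001101011010111
Gray code: G = B XOR (B >> 1)
B >> 1 = 0100110101101011
1001101011010111 XOR 0100110101101011:
  1 XOR 0 = 1
  0 XOR 1 = 1
  0 XOR 0 = 0
  1 XOR 0 = 1
  1 XOR 1 = 0
  0 XOR 1 = 1
  1 XOR 0 = 1
  0 XOR 1 = 1
  1 XOR 0 = 1
  1 XOR 1 = 0
  0 XOR 1 = 1
  1 XOR 0 = 1
  0 XOR 1 = 1
  1 XOR 0 = 1
  1 XOR 1 = 0
  1 XOR 1 = 0
= 1101011110111100


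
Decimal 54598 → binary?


Divide by 2 repeatedly:
54598 ÷ 2 = 27299 remainder 0
27299 ÷ 2 = 13649 remainder 1
13649 ÷ 2 = 6824 remainder 1
6824 ÷ 2 = 3412 remainder 0
3412 ÷ 2 = 1706 remainder 0
1706 ÷ 2 = 853 remainder 0
853 ÷ 2 = 426 remainder 1
426 ÷ 2 = 213 remainder 0
213 ÷ 2 = 106 remainder 1
106 ÷ 2 = 53 remainder 0
53 ÷ 2 = 26 remainder 1
26 ÷ 2 = 13 remainder 0
13 ÷ 2 = 6 remainder 1
6 ÷ 2 = 3 remainder 0
3 ÷ 2 = 1 remainder 1
1 ÷ 2 = 0 remainder 1
Reading remainders bottom-up:
= 1101010101000110


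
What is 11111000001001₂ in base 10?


Positional values:
Bit 0: 1 × 2^0 = 1
Bit 3: 1 × 2^3 = 8
Bit 9: 1 × 2^9 = 512
Bit 10: 1 × 2^10 = 1024
Bit 11: 1 × 2^11 = 2048
Bit 12: 1 × 2^12 = 4096
Bit 13: 1 × 2^13 = 8192
Sum = 1 + 8 + 512 + 1024 + 2048 + 4096 + 8192
= 15881


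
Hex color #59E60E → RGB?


Hex: #59E60E
R = 59₁₆ = 89
G = E6₁₆ = 230
B = 0E₁₆ = 14
= RGB(89, 230, 14)


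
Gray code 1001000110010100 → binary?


Gray code: 1001000110010100
MSB stays the same: 1
Each subsequent bit = prev_binary XOR current_gray:
  B[1] = 1 XOR 0 = 1
  B[2] = 1 XOR 0 = 1
  B[3] = 1 XOR 1 = 0
  B[4] = 0 XOR 0 = 0
  B[5] = 0 XOR 0 = 0
  B[6] = 0 XOR 0 = 0
  B[7] = 0 XOR 1 = 1
  B[8] = 1 XOR 1 = 0
  B[9] = 0 XOR 0 = 0
  B[10] = 0 XOR 0 = 0
  B[11] = 0 XOR 1 = 1
  B[12] = 1 XOR 0 = 1
  B[13] = 1 XOR 1 = 0
  B[14] = 0 XOR 0 = 0
  B[15] = 0 XOR 0 = 0
= 1110000100011000 (57624 decimal)


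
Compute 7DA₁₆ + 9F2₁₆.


Align and add column by column (LSB to MSB, each column mod 16 with carry):
  07DA
+ 09F2
  ----
  col 0: A(10) + 2(2) + 0 (carry in) = 12 → C(12), carry out 0
  col 1: D(13) + F(15) + 0 (carry in) = 28 → C(12), carry out 1
  col 2: 7(7) + 9(9) + 1 (carry in) = 17 → 1(1), carry out 1
  col 3: 0(0) + 0(0) + 1 (carry in) = 1 → 1(1), carry out 0
Reading digits MSB→LSB: 11CC
Strip leading zeros: 11CC
= 0x11CC


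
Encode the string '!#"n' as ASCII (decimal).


String: '!#"n'  (4 characters)
Per-character ASCII lookup:
  '!': special character: '!' = 33
  '#': special character: '#' = 35
  '"': special character: '"' = 34
  'n': lowercase starts at 97: 'n' = 97 + 13 = 110
= 33 35 34 110


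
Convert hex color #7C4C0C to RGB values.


Hex: #7C4C0C
R = 7C₁₆ = 124
G = 4C₁₆ = 76
B = 0C₁₆ = 12
= RGB(124, 76, 12)


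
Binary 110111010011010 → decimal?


Positional values:
Bit 1: 1 × 2^1 = 2
Bit 3: 1 × 2^3 = 8
Bit 4: 1 × 2^4 = 16
Bit 7: 1 × 2^7 = 128
Bit 9: 1 × 2^9 = 512
Bit 10: 1 × 2^10 = 1024
Bit 11: 1 × 2^11 = 2048
Bit 13: 1 × 2^13 = 8192
Bit 14: 1 × 2^14 = 16384
Sum = 2 + 8 + 16 + 128 + 512 + 1024 + 2048 + 8192 + 16384
= 28314


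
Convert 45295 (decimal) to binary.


Divide by 2 repeatedly:
45295 ÷ 2 = 22647 remainder 1
22647 ÷ 2 = 11323 remainder 1
11323 ÷ 2 = 5661 remainder 1
5661 ÷ 2 = 2830 remainder 1
2830 ÷ 2 = 1415 remainder 0
1415 ÷ 2 = 707 remainder 1
707 ÷ 2 = 353 remainder 1
353 ÷ 2 = 176 remainder 1
176 ÷ 2 = 88 remainder 0
88 ÷ 2 = 44 remainder 0
44 ÷ 2 = 22 remainder 0
22 ÷ 2 = 11 remainder 0
11 ÷ 2 = 5 remainder 1
5 ÷ 2 = 2 remainder 1
2 ÷ 2 = 1 remainder 0
1 ÷ 2 = 0 remainder 1
Reading remainders bottom-up:
= 1011000011101111


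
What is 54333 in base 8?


Divide by 8 repeatedly:
54333 ÷ 8 = 6791 remainder 5
6791 ÷ 8 = 848 remainder 7
848 ÷ 8 = 106 remainder 0
106 ÷ 8 = 13 remainder 2
13 ÷ 8 = 1 remainder 5
1 ÷ 8 = 0 remainder 1
Reading remainders bottom-up:
= 0o152075


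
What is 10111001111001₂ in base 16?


Group into 4-bit nibbles: 0010111001111001
  0010 = 2
  1110 = E
  0111 = 7
  1001 = 9
= 0x2E79


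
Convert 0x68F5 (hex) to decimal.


Positional values:
Position 0: 5 × 16^0 = 5 × 1 = 5
Position 1: F × 16^1 = 15 × 16 = 240
Position 2: 8 × 16^2 = 8 × 256 = 2048
Position 3: 6 × 16^3 = 6 × 4096 = 24576
Sum = 5 + 240 + 2048 + 24576
= 26869


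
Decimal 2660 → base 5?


Divide by 5 repeatedly:
2660 ÷ 5 = 532 remainder 0
532 ÷ 5 = 106 remainder 2
106 ÷ 5 = 21 remainder 1
21 ÷ 5 = 4 remainder 1
4 ÷ 5 = 0 remainder 4
Reading remainders bottom-up:
= 41120


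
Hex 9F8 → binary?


Each hex digit → 4 binary bits:
  9 = 1001
  F = 1111
  8 = 1000
Concatenate: 1001 1111 1000
= 100111111000


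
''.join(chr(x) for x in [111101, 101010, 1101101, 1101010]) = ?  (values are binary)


Codes (binary): 111101 101010 1101101 1101010
Per-code ASCII lookup:
  111101 = 61  (special character) → '='
  101010 = 42  (special character) → '*'
  1101101 = 109  (range 97-122: lowercase, 109 - 97 = 12) → 'm'
  1101010 = 106  (range 97-122: lowercase, 106 - 97 = 9) → 'j'
= '=*mj'


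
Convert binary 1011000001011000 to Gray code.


Binary: 1011000001011000
Gray code: G = B XOR (B >> 1)
B >> 1 = 0101100000101100
1011000001011000 XOR 0101100000101100:
  1 XOR 0 = 1
  0 XOR 1 = 1
  1 XOR 0 = 1
  1 XOR 1 = 0
  0 XOR 1 = 1
  0 XOR 0 = 0
  0 XOR 0 = 0
  0 XOR 0 = 0
  0 XOR 0 = 0
  1 XOR 0 = 1
  0 XOR 1 = 1
  1 XOR 0 = 1
  1 XOR 1 = 0
  0 XOR 1 = 1
  0 XOR 0 = 0
  0 XOR 0 = 0
= 1110100001110100


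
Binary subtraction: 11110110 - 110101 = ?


Align and subtract column by column (LSB to MSB, borrowing when needed):
  11110110
- 00110101
  --------
  col 0: (0 - 0 borrow-in) - 1 → borrow from next column: (0+2) - 1 = 1, borrow out 1
  col 1: (1 - 1 borrow-in) - 0 → 0 - 0 = 0, borrow out 0
  col 2: (1 - 0 borrow-in) - 1 → 1 - 1 = 0, borrow out 0
  col 3: (0 - 0 borrow-in) - 0 → 0 - 0 = 0, borrow out 0
  col 4: (1 - 0 borrow-in) - 1 → 1 - 1 = 0, borrow out 0
  col 5: (1 - 0 borrow-in) - 1 → 1 - 1 = 0, borrow out 0
  col 6: (1 - 0 borrow-in) - 0 → 1 - 0 = 1, borrow out 0
  col 7: (1 - 0 borrow-in) - 0 → 1 - 0 = 1, borrow out 0
Reading bits MSB→LSB: 11000001
Strip leading zeros: 11000001
= 11000001


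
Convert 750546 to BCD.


Each digit → 4-bit binary:
  7 → 0111
  5 → 0101
  0 → 0000
  5 → 0101
  4 → 0100
  6 → 0110
= 0111 0101 0000 0101 0100 0110


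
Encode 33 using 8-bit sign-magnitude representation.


Sign bit: 0 (positive)
Magnitude: 33 = 0100001
= 00100001


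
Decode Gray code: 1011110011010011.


Gray code: 1011110011010011
MSB stays the same: 1
Each subsequent bit = prev_binary XOR current_gray:
  B[1] = 1 XOR 0 = 1
  B[2] = 1 XOR 1 = 0
  B[3] = 0 XOR 1 = 1
  B[4] = 1 XOR 1 = 0
  B[5] = 0 XOR 1 = 1
  B[6] = 1 XOR 0 = 1
  B[7] = 1 XOR 0 = 1
  B[8] = 1 XOR 1 = 0
  B[9] = 0 XOR 1 = 1
  B[10] = 1 XOR 0 = 1
  B[11] = 1 XOR 1 = 0
  B[12] = 0 XOR 0 = 0
  B[13] = 0 XOR 0 = 0
  B[14] = 0 XOR 1 = 1
  B[15] = 1 XOR 1 = 0
= 1101011101100010 (55138 decimal)


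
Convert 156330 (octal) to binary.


Each octal digit → 3 binary bits:
  1 = 001
  5 = 101
  6 = 110
  3 = 011
  3 = 011
  0 = 000
Concatenate: 001 101 110 011 011 000
= 001101110011011000


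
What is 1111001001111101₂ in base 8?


Group into 3-bit groups: 001111001001111101
  001 = 1
  111 = 7
  001 = 1
  001 = 1
  111 = 7
  101 = 5
= 0o171175


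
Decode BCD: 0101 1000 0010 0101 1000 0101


Each 4-bit group → digit:
  0101 → 5
  1000 → 8
  0010 → 2
  0101 → 5
  1000 → 8
  0101 → 5
= 582585


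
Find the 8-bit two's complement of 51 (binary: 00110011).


Original: 00110011
Step 1 - Invert all bits: 11001100
Step 2 - Add 1: 11001100 + 1
= 11001101 (represents -51)


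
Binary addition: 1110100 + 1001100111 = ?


Align and add column by column (LSB to MSB, carry propagating):
  00001110100
+ 01001100111
  -----------
  col 0: 0 + 1 + 0 (carry in) = 1 → bit 1, carry out 0
  col 1: 0 + 1 + 0 (carry in) = 1 → bit 1, carry out 0
  col 2: 1 + 1 + 0 (carry in) = 2 → bit 0, carry out 1
  col 3: 0 + 0 + 1 (carry in) = 1 → bit 1, carry out 0
  col 4: 1 + 0 + 0 (carry in) = 1 → bit 1, carry out 0
  col 5: 1 + 1 + 0 (carry in) = 2 → bit 0, carry out 1
  col 6: 1 + 1 + 1 (carry in) = 3 → bit 1, carry out 1
  col 7: 0 + 0 + 1 (carry in) = 1 → bit 1, carry out 0
  col 8: 0 + 0 + 0 (carry in) = 0 → bit 0, carry out 0
  col 9: 0 + 1 + 0 (carry in) = 1 → bit 1, carry out 0
  col 10: 0 + 0 + 0 (carry in) = 0 → bit 0, carry out 0
Reading bits MSB→LSB: 01011011011
Strip leading zeros: 1011011011
= 1011011011


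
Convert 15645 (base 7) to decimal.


Positional values (base 7):
  5 × 7^0 = 5 × 1 = 5
  4 × 7^1 = 4 × 7 = 28
  6 × 7^2 = 6 × 49 = 294
  5 × 7^3 = 5 × 343 = 1715
  1 × 7^4 = 1 × 2401 = 2401
Sum = 5 + 28 + 294 + 1715 + 2401
= 4443


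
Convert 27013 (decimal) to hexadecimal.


Divide by 16 repeatedly:
27013 ÷ 16 = 1688 remainder 5 (5)
1688 ÷ 16 = 105 remainder 8 (8)
105 ÷ 16 = 6 remainder 9 (9)
6 ÷ 16 = 0 remainder 6 (6)
Reading remainders bottom-up:
= 0x6985


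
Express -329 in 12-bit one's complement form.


Original: 000101001001
Invert all bits:
  bit 0: 0 → 1
  bit 1: 0 → 1
  bit 2: 0 → 1
  bit 3: 1 → 0
  bit 4: 0 → 1
  bit 5: 1 → 0
  bit 6: 0 → 1
  bit 7: 0 → 1
  bit 8: 1 → 0
  bit 9: 0 → 1
  bit 10: 0 → 1
  bit 11: 1 → 0
= 111010110110


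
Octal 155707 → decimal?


Positional values:
Position 0: 7 × 8^0 = 7
Position 1: 0 × 8^1 = 0
Position 2: 7 × 8^2 = 448
Position 3: 5 × 8^3 = 2560
Position 4: 5 × 8^4 = 20480
Position 5: 1 × 8^5 = 32768
Sum = 7 + 0 + 448 + 2560 + 20480 + 32768
= 56263


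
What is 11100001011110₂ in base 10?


Positional values:
Bit 1: 1 × 2^1 = 2
Bit 2: 1 × 2^2 = 4
Bit 3: 1 × 2^3 = 8
Bit 4: 1 × 2^4 = 16
Bit 6: 1 × 2^6 = 64
Bit 11: 1 × 2^11 = 2048
Bit 12: 1 × 2^12 = 4096
Bit 13: 1 × 2^13 = 8192
Sum = 2 + 4 + 8 + 16 + 64 + 2048 + 4096 + 8192
= 14430


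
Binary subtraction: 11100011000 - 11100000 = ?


Align and subtract column by column (LSB to MSB, borrowing when needed):
  11100011000
- 00011100000
  -----------
  col 0: (0 - 0 borrow-in) - 0 → 0 - 0 = 0, borrow out 0
  col 1: (0 - 0 borrow-in) - 0 → 0 - 0 = 0, borrow out 0
  col 2: (0 - 0 borrow-in) - 0 → 0 - 0 = 0, borrow out 0
  col 3: (1 - 0 borrow-in) - 0 → 1 - 0 = 1, borrow out 0
  col 4: (1 - 0 borrow-in) - 0 → 1 - 0 = 1, borrow out 0
  col 5: (0 - 0 borrow-in) - 1 → borrow from next column: (0+2) - 1 = 1, borrow out 1
  col 6: (0 - 1 borrow-in) - 1 → borrow from next column: (-1+2) - 1 = 0, borrow out 1
  col 7: (0 - 1 borrow-in) - 1 → borrow from next column: (-1+2) - 1 = 0, borrow out 1
  col 8: (1 - 1 borrow-in) - 0 → 0 - 0 = 0, borrow out 0
  col 9: (1 - 0 borrow-in) - 0 → 1 - 0 = 1, borrow out 0
  col 10: (1 - 0 borrow-in) - 0 → 1 - 0 = 1, borrow out 0
Reading bits MSB→LSB: 11000111000
Strip leading zeros: 11000111000
= 11000111000


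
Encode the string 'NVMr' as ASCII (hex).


String: 'NVMr'  (4 characters)
Per-character ASCII lookup:
  'N': uppercase starts at 65: 'N' = 65 + 13 = 78 → 0x4E
  'V': uppercase starts at 65: 'V' = 65 + 21 = 86 → 0x56
  'M': uppercase starts at 65: 'M' = 65 + 12 = 77 → 0x4D
  'r': lowercase starts at 97: 'r' = 97 + 17 = 114 → 0x72
= 0x4E 0x56 0x4D 0x72


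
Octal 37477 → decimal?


Positional values:
Position 0: 7 × 8^0 = 7
Position 1: 7 × 8^1 = 56
Position 2: 4 × 8^2 = 256
Position 3: 7 × 8^3 = 3584
Position 4: 3 × 8^4 = 12288
Sum = 7 + 56 + 256 + 3584 + 12288
= 16191


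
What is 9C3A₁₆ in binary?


Each hex digit → 4 binary bits:
  9 = 1001
  C = 1100
  3 = 0011
  A = 1010
Concatenate: 1001 1100 0011 1010
= 1001110000111010


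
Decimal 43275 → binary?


Divide by 2 repeatedly:
43275 ÷ 2 = 21637 remainder 1
21637 ÷ 2 = 10818 remainder 1
10818 ÷ 2 = 5409 remainder 0
5409 ÷ 2 = 2704 remainder 1
2704 ÷ 2 = 1352 remainder 0
1352 ÷ 2 = 676 remainder 0
676 ÷ 2 = 338 remainder 0
338 ÷ 2 = 169 remainder 0
169 ÷ 2 = 84 remainder 1
84 ÷ 2 = 42 remainder 0
42 ÷ 2 = 21 remainder 0
21 ÷ 2 = 10 remainder 1
10 ÷ 2 = 5 remainder 0
5 ÷ 2 = 2 remainder 1
2 ÷ 2 = 1 remainder 0
1 ÷ 2 = 0 remainder 1
Reading remainders bottom-up:
= 1010100100001011


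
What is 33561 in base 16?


Divide by 16 repeatedly:
33561 ÷ 16 = 2097 remainder 9 (9)
2097 ÷ 16 = 131 remainder 1 (1)
131 ÷ 16 = 8 remainder 3 (3)
8 ÷ 16 = 0 remainder 8 (8)
Reading remainders bottom-up:
= 0x8319


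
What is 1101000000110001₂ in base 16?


Group into 4-bit nibbles: 1101000000110001
  1101 = D
  0000 = 0
  0011 = 3
  0001 = 1
= 0xD031


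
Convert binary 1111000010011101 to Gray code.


Binary: 1111000010011101
Gray code: G = B XOR (B >> 1)
B >> 1 = 0111100001001110
1111000010011101 XOR 0111100001001110:
  1 XOR 0 = 1
  1 XOR 1 = 0
  1 XOR 1 = 0
  1 XOR 1 = 0
  0 XOR 1 = 1
  0 XOR 0 = 0
  0 XOR 0 = 0
  0 XOR 0 = 0
  1 XOR 0 = 1
  0 XOR 1 = 1
  0 XOR 0 = 0
  1 XOR 0 = 1
  1 XOR 1 = 0
  1 XOR 1 = 0
  0 XOR 1 = 1
  1 XOR 0 = 1
= 1000100011010011


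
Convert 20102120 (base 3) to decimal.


Positional values (base 3):
  0 × 3^0 = 0 × 1 = 0
  2 × 3^1 = 2 × 3 = 6
  1 × 3^2 = 1 × 9 = 9
  2 × 3^3 = 2 × 27 = 54
  0 × 3^4 = 0 × 81 = 0
  1 × 3^5 = 1 × 243 = 243
  0 × 3^6 = 0 × 729 = 0
  2 × 3^7 = 2 × 2187 = 4374
Sum = 0 + 6 + 9 + 54 + 0 + 243 + 0 + 4374
= 4686


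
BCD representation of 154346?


Each digit → 4-bit binary:
  1 → 0001
  5 → 0101
  4 → 0100
  3 → 0011
  4 → 0100
  6 → 0110
= 0001 0101 0100 0011 0100 0110


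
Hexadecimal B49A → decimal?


Positional values:
Position 0: A × 16^0 = 10 × 1 = 10
Position 1: 9 × 16^1 = 9 × 16 = 144
Position 2: 4 × 16^2 = 4 × 256 = 1024
Position 3: B × 16^3 = 11 × 4096 = 45056
Sum = 10 + 144 + 1024 + 45056
= 46234


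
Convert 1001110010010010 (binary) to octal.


Group into 3-bit groups: 001001110010010010
  001 = 1
  001 = 1
  110 = 6
  010 = 2
  010 = 2
  010 = 2
= 0o116222


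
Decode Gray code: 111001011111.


Gray code: 111001011111
MSB stays the same: 1
Each subsequent bit = prev_binary XOR current_gray:
  B[1] = 1 XOR 1 = 0
  B[2] = 0 XOR 1 = 1
  B[3] = 1 XOR 0 = 1
  B[4] = 1 XOR 0 = 1
  B[5] = 1 XOR 1 = 0
  B[6] = 0 XOR 0 = 0
  B[7] = 0 XOR 1 = 1
  B[8] = 1 XOR 1 = 0
  B[9] = 0 XOR 1 = 1
  B[10] = 1 XOR 1 = 0
  B[11] = 0 XOR 1 = 1
= 101110010101 (2965 decimal)


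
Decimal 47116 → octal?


Divide by 8 repeatedly:
47116 ÷ 8 = 5889 remainder 4
5889 ÷ 8 = 736 remainder 1
736 ÷ 8 = 92 remainder 0
92 ÷ 8 = 11 remainder 4
11 ÷ 8 = 1 remainder 3
1 ÷ 8 = 0 remainder 1
Reading remainders bottom-up:
= 0o134014


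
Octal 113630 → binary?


Each octal digit → 3 binary bits:
  1 = 001
  1 = 001
  3 = 011
  6 = 110
  3 = 011
  0 = 000
Concatenate: 001 001 011 110 011 000
= 001001011110011000


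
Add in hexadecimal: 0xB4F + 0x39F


Align and add column by column (LSB to MSB, each column mod 16 with carry):
  0B4F
+ 039F
  ----
  col 0: F(15) + F(15) + 0 (carry in) = 30 → E(14), carry out 1
  col 1: 4(4) + 9(9) + 1 (carry in) = 14 → E(14), carry out 0
  col 2: B(11) + 3(3) + 0 (carry in) = 14 → E(14), carry out 0
  col 3: 0(0) + 0(0) + 0 (carry in) = 0 → 0(0), carry out 0
Reading digits MSB→LSB: 0EEE
Strip leading zeros: EEE
= 0xEEE


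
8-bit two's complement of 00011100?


Original: 00011100
Step 1 - Invert all bits: 11100011
Step 2 - Add 1: 11100011 + 1
= 11100100 (represents -28)


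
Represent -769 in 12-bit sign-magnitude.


Sign bit: 1 (negative)
Magnitude: 769 = 01100000001
= 101100000001


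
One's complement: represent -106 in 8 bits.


Original: 01101010
Invert all bits:
  bit 0: 0 → 1
  bit 1: 1 → 0
  bit 2: 1 → 0
  bit 3: 0 → 1
  bit 4: 1 → 0
  bit 5: 0 → 1
  bit 6: 1 → 0
  bit 7: 0 → 1
= 10010101


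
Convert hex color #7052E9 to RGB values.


Hex: #7052E9
R = 70₁₆ = 112
G = 52₁₆ = 82
B = E9₁₆ = 233
= RGB(112, 82, 233)


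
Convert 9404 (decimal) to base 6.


Divide by 6 repeatedly:
9404 ÷ 6 = 1567 remainder 2
1567 ÷ 6 = 261 remainder 1
261 ÷ 6 = 43 remainder 3
43 ÷ 6 = 7 remainder 1
7 ÷ 6 = 1 remainder 1
1 ÷ 6 = 0 remainder 1
Reading remainders bottom-up:
= 111312


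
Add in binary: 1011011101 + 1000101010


Align and add column by column (LSB to MSB, carry propagating):
  01011011101
+ 01000101010
  -----------
  col 0: 1 + 0 + 0 (carry in) = 1 → bit 1, carry out 0
  col 1: 0 + 1 + 0 (carry in) = 1 → bit 1, carry out 0
  col 2: 1 + 0 + 0 (carry in) = 1 → bit 1, carry out 0
  col 3: 1 + 1 + 0 (carry in) = 2 → bit 0, carry out 1
  col 4: 1 + 0 + 1 (carry in) = 2 → bit 0, carry out 1
  col 5: 0 + 1 + 1 (carry in) = 2 → bit 0, carry out 1
  col 6: 1 + 0 + 1 (carry in) = 2 → bit 0, carry out 1
  col 7: 1 + 0 + 1 (carry in) = 2 → bit 0, carry out 1
  col 8: 0 + 0 + 1 (carry in) = 1 → bit 1, carry out 0
  col 9: 1 + 1 + 0 (carry in) = 2 → bit 0, carry out 1
  col 10: 0 + 0 + 1 (carry in) = 1 → bit 1, carry out 0
Reading bits MSB→LSB: 10100000111
Strip leading zeros: 10100000111
= 10100000111


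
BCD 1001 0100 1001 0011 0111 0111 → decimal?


Each 4-bit group → digit:
  1001 → 9
  0100 → 4
  1001 → 9
  0011 → 3
  0111 → 7
  0111 → 7
= 949377


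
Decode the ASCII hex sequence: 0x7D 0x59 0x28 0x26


Codes (hex): 0x7D 0x59 0x28 0x26
Per-code ASCII lookup:
  0x7D = 125  (special character) → '}'
  0x59 = 89  (range 65-90: uppercase, 89 - 65 = 24) → 'Y'
  0x28 = 40  (special character) → '('
  0x26 = 38  (special character) → '&'
= '}Y(&'


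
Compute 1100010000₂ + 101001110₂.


Align and add column by column (LSB to MSB, carry propagating):
  01100010000
+ 00101001110
  -----------
  col 0: 0 + 0 + 0 (carry in) = 0 → bit 0, carry out 0
  col 1: 0 + 1 + 0 (carry in) = 1 → bit 1, carry out 0
  col 2: 0 + 1 + 0 (carry in) = 1 → bit 1, carry out 0
  col 3: 0 + 1 + 0 (carry in) = 1 → bit 1, carry out 0
  col 4: 1 + 0 + 0 (carry in) = 1 → bit 1, carry out 0
  col 5: 0 + 0 + 0 (carry in) = 0 → bit 0, carry out 0
  col 6: 0 + 1 + 0 (carry in) = 1 → bit 1, carry out 0
  col 7: 0 + 0 + 0 (carry in) = 0 → bit 0, carry out 0
  col 8: 1 + 1 + 0 (carry in) = 2 → bit 0, carry out 1
  col 9: 1 + 0 + 1 (carry in) = 2 → bit 0, carry out 1
  col 10: 0 + 0 + 1 (carry in) = 1 → bit 1, carry out 0
Reading bits MSB→LSB: 10001011110
Strip leading zeros: 10001011110
= 10001011110


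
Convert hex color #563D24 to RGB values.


Hex: #563D24
R = 56₁₆ = 86
G = 3D₁₆ = 61
B = 24₁₆ = 36
= RGB(86, 61, 36)


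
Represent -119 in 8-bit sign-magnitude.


Sign bit: 1 (negative)
Magnitude: 119 = 1110111
= 11110111


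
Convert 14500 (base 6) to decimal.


Positional values (base 6):
  0 × 6^0 = 0 × 1 = 0
  0 × 6^1 = 0 × 6 = 0
  5 × 6^2 = 5 × 36 = 180
  4 × 6^3 = 4 × 216 = 864
  1 × 6^4 = 1 × 1296 = 1296
Sum = 0 + 0 + 180 + 864 + 1296
= 2340


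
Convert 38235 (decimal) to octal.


Divide by 8 repeatedly:
38235 ÷ 8 = 4779 remainder 3
4779 ÷ 8 = 597 remainder 3
597 ÷ 8 = 74 remainder 5
74 ÷ 8 = 9 remainder 2
9 ÷ 8 = 1 remainder 1
1 ÷ 8 = 0 remainder 1
Reading remainders bottom-up:
= 0o112533


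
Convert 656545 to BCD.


Each digit → 4-bit binary:
  6 → 0110
  5 → 0101
  6 → 0110
  5 → 0101
  4 → 0100
  5 → 0101
= 0110 0101 0110 0101 0100 0101


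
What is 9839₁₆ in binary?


Each hex digit → 4 binary bits:
  9 = 1001
  8 = 1000
  3 = 0011
  9 = 1001
Concatenate: 1001 1000 0011 1001
= 1001100000111001


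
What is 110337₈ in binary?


Each octal digit → 3 binary bits:
  1 = 001
  1 = 001
  0 = 000
  3 = 011
  3 = 011
  7 = 111
Concatenate: 001 001 000 011 011 111
= 001001000011011111


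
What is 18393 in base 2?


Divide by 2 repeatedly:
18393 ÷ 2 = 9196 remainder 1
9196 ÷ 2 = 4598 remainder 0
4598 ÷ 2 = 2299 remainder 0
2299 ÷ 2 = 1149 remainder 1
1149 ÷ 2 = 574 remainder 1
574 ÷ 2 = 287 remainder 0
287 ÷ 2 = 143 remainder 1
143 ÷ 2 = 71 remainder 1
71 ÷ 2 = 35 remainder 1
35 ÷ 2 = 17 remainder 1
17 ÷ 2 = 8 remainder 1
8 ÷ 2 = 4 remainder 0
4 ÷ 2 = 2 remainder 0
2 ÷ 2 = 1 remainder 0
1 ÷ 2 = 0 remainder 1
Reading remainders bottom-up:
= 100011111011001


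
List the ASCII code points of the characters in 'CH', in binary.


String: 'CH'  (2 characters)
Per-character ASCII lookup:
  'C': uppercase starts at 65: 'C' = 65 + 2 = 67 → 1000011
  'H': uppercase starts at 65: 'H' = 65 + 7 = 72 → 1001000
= 1000011 1001000


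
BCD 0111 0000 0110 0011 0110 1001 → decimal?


Each 4-bit group → digit:
  0111 → 7
  0000 → 0
  0110 → 6
  0011 → 3
  0110 → 6
  1001 → 9
= 706369


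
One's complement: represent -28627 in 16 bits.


Original: 0110111111010011
Invert all bits:
  bit 0: 0 → 1
  bit 1: 1 → 0
  bit 2: 1 → 0
  bit 3: 0 → 1
  bit 4: 1 → 0
  bit 5: 1 → 0
  bit 6: 1 → 0
  bit 7: 1 → 0
  bit 8: 1 → 0
  bit 9: 1 → 0
  bit 10: 0 → 1
  bit 11: 1 → 0
  bit 12: 0 → 1
  bit 13: 0 → 1
  bit 14: 1 → 0
  bit 15: 1 → 0
= 1001000000101100


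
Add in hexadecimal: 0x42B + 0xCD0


Align and add column by column (LSB to MSB, each column mod 16 with carry):
  042B
+ 0CD0
  ----
  col 0: B(11) + 0(0) + 0 (carry in) = 11 → B(11), carry out 0
  col 1: 2(2) + D(13) + 0 (carry in) = 15 → F(15), carry out 0
  col 2: 4(4) + C(12) + 0 (carry in) = 16 → 0(0), carry out 1
  col 3: 0(0) + 0(0) + 1 (carry in) = 1 → 1(1), carry out 0
Reading digits MSB→LSB: 10FB
Strip leading zeros: 10FB
= 0x10FB


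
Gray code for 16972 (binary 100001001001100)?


Binary: 100001001001100
Gray code: G = B XOR (B >> 1)
B >> 1 = 010000100100110
100001001001100 XOR 010000100100110:
  1 XOR 0 = 1
  0 XOR 1 = 1
  0 XOR 0 = 0
  0 XOR 0 = 0
  0 XOR 0 = 0
  1 XOR 0 = 1
  0 XOR 1 = 1
  0 XOR 0 = 0
  1 XOR 0 = 1
  0 XOR 1 = 1
  0 XOR 0 = 0
  1 XOR 0 = 1
  1 XOR 1 = 0
  0 XOR 1 = 1
  0 XOR 0 = 0
= 110001101101010


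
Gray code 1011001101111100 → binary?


Gray code: 1011001101111100
MSB stays the same: 1
Each subsequent bit = prev_binary XOR current_gray:
  B[1] = 1 XOR 0 = 1
  B[2] = 1 XOR 1 = 0
  B[3] = 0 XOR 1 = 1
  B[4] = 1 XOR 0 = 1
  B[5] = 1 XOR 0 = 1
  B[6] = 1 XOR 1 = 0
  B[7] = 0 XOR 1 = 1
  B[8] = 1 XOR 0 = 1
  B[9] = 1 XOR 1 = 0
  B[10] = 0 XOR 1 = 1
  B[11] = 1 XOR 1 = 0
  B[12] = 0 XOR 1 = 1
  B[13] = 1 XOR 1 = 0
  B[14] = 0 XOR 0 = 0
  B[15] = 0 XOR 0 = 0
= 1101110110101000 (56744 decimal)


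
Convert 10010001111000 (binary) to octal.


Group into 3-bit groups: 010010001111000
  010 = 2
  010 = 2
  001 = 1
  111 = 7
  000 = 0
= 0o22170


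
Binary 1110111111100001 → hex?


Group into 4-bit nibbles: 1110111111100001
  1110 = E
  1111 = F
  1110 = E
  0001 = 1
= 0xEFE1


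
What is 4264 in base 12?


Divide by 12 repeatedly:
4264 ÷ 12 = 355 remainder 4
355 ÷ 12 = 29 remainder 7
29 ÷ 12 = 2 remainder 5
2 ÷ 12 = 0 remainder 2
Reading remainders bottom-up:
= 2574


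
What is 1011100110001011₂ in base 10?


Positional values:
Bit 0: 1 × 2^0 = 1
Bit 1: 1 × 2^1 = 2
Bit 3: 1 × 2^3 = 8
Bit 7: 1 × 2^7 = 128
Bit 8: 1 × 2^8 = 256
Bit 11: 1 × 2^11 = 2048
Bit 12: 1 × 2^12 = 4096
Bit 13: 1 × 2^13 = 8192
Bit 15: 1 × 2^15 = 32768
Sum = 1 + 2 + 8 + 128 + 256 + 2048 + 4096 + 8192 + 32768
= 47499


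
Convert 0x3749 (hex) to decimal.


Positional values:
Position 0: 9 × 16^0 = 9 × 1 = 9
Position 1: 4 × 16^1 = 4 × 16 = 64
Position 2: 7 × 16^2 = 7 × 256 = 1792
Position 3: 3 × 16^3 = 3 × 4096 = 12288
Sum = 9 + 64 + 1792 + 12288
= 14153


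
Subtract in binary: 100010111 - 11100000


Align and subtract column by column (LSB to MSB, borrowing when needed):
  100010111
- 011100000
  ---------
  col 0: (1 - 0 borrow-in) - 0 → 1 - 0 = 1, borrow out 0
  col 1: (1 - 0 borrow-in) - 0 → 1 - 0 = 1, borrow out 0
  col 2: (1 - 0 borrow-in) - 0 → 1 - 0 = 1, borrow out 0
  col 3: (0 - 0 borrow-in) - 0 → 0 - 0 = 0, borrow out 0
  col 4: (1 - 0 borrow-in) - 0 → 1 - 0 = 1, borrow out 0
  col 5: (0 - 0 borrow-in) - 1 → borrow from next column: (0+2) - 1 = 1, borrow out 1
  col 6: (0 - 1 borrow-in) - 1 → borrow from next column: (-1+2) - 1 = 0, borrow out 1
  col 7: (0 - 1 borrow-in) - 1 → borrow from next column: (-1+2) - 1 = 0, borrow out 1
  col 8: (1 - 1 borrow-in) - 0 → 0 - 0 = 0, borrow out 0
Reading bits MSB→LSB: 000110111
Strip leading zeros: 110111
= 110111


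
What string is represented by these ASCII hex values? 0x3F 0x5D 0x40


Codes (hex): 0x3F 0x5D 0x40
Per-code ASCII lookup:
  0x3F = 63  (special character) → '?'
  0x5D = 93  (special character) → ']'
  0x40 = 64  (special character) → '@'
= '?]@'


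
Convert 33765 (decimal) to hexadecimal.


Divide by 16 repeatedly:
33765 ÷ 16 = 2110 remainder 5 (5)
2110 ÷ 16 = 131 remainder 14 (E)
131 ÷ 16 = 8 remainder 3 (3)
8 ÷ 16 = 0 remainder 8 (8)
Reading remainders bottom-up:
= 0x83E5


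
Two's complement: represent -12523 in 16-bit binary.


Original: 0011000011101011
Step 1 - Invert all bits: 1100111100010100
Step 2 - Add 1: 1100111100010100 + 1
= 1100111100010101 (represents -12523)


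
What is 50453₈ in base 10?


Positional values:
Position 0: 3 × 8^0 = 3
Position 1: 5 × 8^1 = 40
Position 2: 4 × 8^2 = 256
Position 3: 0 × 8^3 = 0
Position 4: 5 × 8^4 = 20480
Sum = 3 + 40 + 256 + 0 + 20480
= 20779


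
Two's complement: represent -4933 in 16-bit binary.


Original: 0001001101000101
Step 1 - Invert all bits: 1110110010111010
Step 2 - Add 1: 1110110010111010 + 1
= 1110110010111011 (represents -4933)


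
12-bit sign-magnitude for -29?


Sign bit: 1 (negative)
Magnitude: 29 = 00000011101
= 100000011101


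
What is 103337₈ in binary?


Each octal digit → 3 binary bits:
  1 = 001
  0 = 000
  3 = 011
  3 = 011
  3 = 011
  7 = 111
Concatenate: 001 000 011 011 011 111
= 001000011011011111


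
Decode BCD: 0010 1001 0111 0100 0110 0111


Each 4-bit group → digit:
  0010 → 2
  1001 → 9
  0111 → 7
  0100 → 4
  0110 → 6
  0111 → 7
= 297467


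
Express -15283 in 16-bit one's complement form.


Original: 0011101110110011
Invert all bits:
  bit 0: 0 → 1
  bit 1: 0 → 1
  bit 2: 1 → 0
  bit 3: 1 → 0
  bit 4: 1 → 0
  bit 5: 0 → 1
  bit 6: 1 → 0
  bit 7: 1 → 0
  bit 8: 1 → 0
  bit 9: 0 → 1
  bit 10: 1 → 0
  bit 11: 1 → 0
  bit 12: 0 → 1
  bit 13: 0 → 1
  bit 14: 1 → 0
  bit 15: 1 → 0
= 1100010001001100


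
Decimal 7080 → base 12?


Divide by 12 repeatedly:
7080 ÷ 12 = 590 remainder 0
590 ÷ 12 = 49 remainder 2
49 ÷ 12 = 4 remainder 1
4 ÷ 12 = 0 remainder 4
Reading remainders bottom-up:
= 4120
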